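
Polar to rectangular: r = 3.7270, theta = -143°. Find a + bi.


a = 3.7270*cos(-143°) = 3.7270*(-0.79864) = -2.9765
b = 3.7270*sin(-143°) = 3.7270*(-0.60182) = -2.2430

-2.9765 - 2.2430i


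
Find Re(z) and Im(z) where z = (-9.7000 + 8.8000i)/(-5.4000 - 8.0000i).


Multiply by conjugate: (-9.7000 + 8.8000i)(-5.4000 + 8.0000i) / ((-5.4)^2 + (-8)^2)
Numerator real = -9.7*(-5.4) + 8.8*(-8) = -18.02
Numerator imag = 8.8*(-5.4) - (-9.7)*(-8) = -125.12
Denominator = 93.16
Re(z) = -18.02/93.16 = -0.1934
Im(z) = -125.12/93.16 = -1.3431

Re(z) = -0.1934, Im(z) = -1.3431


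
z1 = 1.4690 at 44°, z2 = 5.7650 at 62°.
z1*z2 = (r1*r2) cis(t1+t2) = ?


r = 1.4690 * 5.7650 = 8.4688
theta = 44° + 62° = 106° = 106° (mod 360)

8.4688 cis(106°)


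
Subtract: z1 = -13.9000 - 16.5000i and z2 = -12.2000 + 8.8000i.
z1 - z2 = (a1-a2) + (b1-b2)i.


Real: -13.9 + 12.2 = -1.7
Imag: -16.5 - 8.8 = -25.3

-1.7000 - 25.3000i


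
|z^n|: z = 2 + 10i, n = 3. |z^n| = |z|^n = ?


|z| = sqrt(4+100) = sqrt(104) = 10.1980
|z^3| = |z|^3 = (sqrt(104))^3 = 104*sqrt(104)

|z^3| = 104*sqrt(104) ≈ 1060.5961


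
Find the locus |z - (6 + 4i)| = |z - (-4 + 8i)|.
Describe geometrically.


Equal distances means the locus is the perpendicular bisector of z1 and z2.
Midpoint = ((6+(-4))/2, (4+8)/2) = (1.0000, 6.0000)

Perpendicular bisector through (1.0000, 6.0000)


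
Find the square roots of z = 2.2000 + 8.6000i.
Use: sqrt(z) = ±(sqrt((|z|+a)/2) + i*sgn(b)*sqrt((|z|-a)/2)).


|z| = sqrt(4.84+73.96) = 8.8769
sqrt((|z|+a)/2) = sqrt((8.8769+2.2)/2) = sqrt(5.5385) = 2.3534
sqrt((|z|-a)/2) = sqrt((8.8769-2.2)/2) = sqrt(3.3385) = 1.8271

±(2.3534 + 1.8271i) i.e. 2.3534 + 1.8271i and -2.3534 - 1.8271i


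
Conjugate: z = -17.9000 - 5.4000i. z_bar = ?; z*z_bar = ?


z_bar = -17.9000 + 5.4000i
z*z_bar = (-17.9)^2 + (-5.4)^2 = 320.41 + 29.16 = 349.57

z_bar = -17.9000 + 5.4000i, z*z_bar = 349.57


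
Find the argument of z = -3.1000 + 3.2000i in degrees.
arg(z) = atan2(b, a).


Re = -3.1, Im = 3.2
arg = atan2(3.2, -3.1) = 134.0906 degrees

arg(z) = 134.0906 degrees


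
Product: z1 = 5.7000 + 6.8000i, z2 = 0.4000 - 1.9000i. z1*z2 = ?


Real = 5.7*0.4 - 6.8*(-1.9) = 2.28 - (-12.92) = 15.2
Imag = 5.7*(-1.9) + 0.4*6.8 = -10.83 + 2.72 = -8.11

15.2000 - 8.1100i


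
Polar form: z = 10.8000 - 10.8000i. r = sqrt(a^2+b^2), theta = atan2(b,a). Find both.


r = sqrt(116.64+116.64) = sqrt(233.28) = 15.2735
theta = atan2(-10.8, 10.8) = -45.0000 degrees

r = 15.2735, theta = -45.0000 degrees


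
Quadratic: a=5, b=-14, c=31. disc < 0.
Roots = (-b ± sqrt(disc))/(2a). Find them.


disc = (-14)^2 - 4*5*31 = 196 - 620 = -424
sqrt(|disc|) = sqrt(424) = 20.5913
Real part = 14/(2*5) = 1.4000
Imag part = 20.5913/(2*5) = 2.0591

1.4000 ± 2.0591i


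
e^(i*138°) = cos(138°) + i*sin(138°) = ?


cos(138°) = -0.7431
sin(138°) = 0.6691

e^(i*138°) = -0.7431 + 0.6691i


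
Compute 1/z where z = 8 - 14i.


|z|^2 = 64+196 = 260
1/z = (8 + 14i)/260

1/z = 0.0308 + 0.0538i


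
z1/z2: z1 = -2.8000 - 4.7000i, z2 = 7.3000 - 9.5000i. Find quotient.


Conjugate of z2 = 7.3000 + 9.5000i
Numerator: (-2.8000 - 4.7000i)(7.3000 + 9.5000i) = 24.2100 - 60.9100i
Denominator: 7.3^2 + (-9.5)^2 = 143.54
Result = (24.2100 - 60.9100i)/143.54

0.1687 - 0.4243i


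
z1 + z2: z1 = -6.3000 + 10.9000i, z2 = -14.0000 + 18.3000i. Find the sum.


Real: -6.3 - 14 = -20.3
Imag: 10.9 + 18.3 = 29.2

-20.3000 + 29.2000i


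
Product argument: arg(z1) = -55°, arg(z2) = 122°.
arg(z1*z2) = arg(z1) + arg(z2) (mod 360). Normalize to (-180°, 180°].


arg(z1*z2) = -55° + 122° = 67°
Normalized to (-180°, 180°]: 67°

67°


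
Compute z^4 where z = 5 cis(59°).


r^4 = 5^4 = 625
n*theta = 4*59° = 236° = 236° (mod 360)
a = 625*cos(236°) = -349.4956
b = 625*sin(236°) = -518.1485

625 cis(236°) = -349.4956 - 518.1485i


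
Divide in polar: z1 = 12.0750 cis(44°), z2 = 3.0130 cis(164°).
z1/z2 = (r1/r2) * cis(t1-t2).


r = 12.0750 / 3.0130 = 4.0076
theta = 44° - 164° = -120° = 240° (mod 360)

4.0076 cis(240°)


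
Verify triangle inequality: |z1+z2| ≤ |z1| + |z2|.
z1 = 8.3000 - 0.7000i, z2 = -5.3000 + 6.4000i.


|z1| = sqrt(8.3^2 + (-0.7)^2) = sqrt(69.38) = 8.3295
|z2| = sqrt((-5.3)^2 + 6.4^2) = sqrt(69.05) = 8.3096
z1+z2 = 3.0000 + 5.7000i
|z1+z2| = sqrt(41.49) = 6.4413
|z1|+|z2| = 8.3295 + 8.3096 = 16.6391

|z1+z2| = 6.4413 ≤ |z1|+|z2| = 16.6391 (verified)


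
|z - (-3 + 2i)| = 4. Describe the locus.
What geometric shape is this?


|z - z0| = r is a circle with center z0 and radius r.
Center = (-3, 2), radius = 4

Circle with center (-3, 2) and radius 4


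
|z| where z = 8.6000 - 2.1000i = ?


|z| = sqrt(8.6^2 + (-2.1)^2) = sqrt(73.96 + 4.41) = sqrt(78.37) = 8.8527

|z| = 8.8527


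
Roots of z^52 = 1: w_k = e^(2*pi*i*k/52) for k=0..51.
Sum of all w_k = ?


The sum of all 52th roots of unity is 0.
Geometric series: (1 - w^52)/(1 - w) = (1-1)/(1-w) = 0 since w^52 = 1, w ≠ 1.
Alternatively: coefficient of z^51 in z^52 - 1 is 0.

0


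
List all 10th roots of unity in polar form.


The 10th roots of unity are cis(360k/10°) for k=0..9
Angle step = 360/10 = 36°
Primitive root: cis(36°)
Primitive root = 0.8090 + 0.5878i

10 roots at angles: 0°, 36°, 72°, 108°, 144°, 180°, 216°, 252°, 288°, 324°


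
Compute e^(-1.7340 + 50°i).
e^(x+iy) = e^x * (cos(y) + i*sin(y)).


e^-1.7340 = 0.1766
cos(50°) = 0.6428
sin(50°) = 0.766
Real = 0.1766*0.6428 = 0.1135
Imag = 0.1766*0.766 = 0.1353

0.1135 + 0.1353i


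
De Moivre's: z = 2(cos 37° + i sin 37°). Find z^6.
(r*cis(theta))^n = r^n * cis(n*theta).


r^6 = 2^6 = 64
n*theta = 6*37° = 222° = 222° (mod 360)
a = 64*cos(222°) = -47.5613
b = 64*sin(222°) = -42.8244

64 cis(222°) = -47.5613 - 42.8244i


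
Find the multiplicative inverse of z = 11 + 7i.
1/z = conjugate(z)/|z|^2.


|z|^2 = 121+49 = 170
1/z = (11 - 7i)/170

1/z = 0.0647 - 0.0412i


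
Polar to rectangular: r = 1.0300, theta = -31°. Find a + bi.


a = 1.0300*cos(-31°) = 1.0300*0.8572 = 0.8829
b = 1.0300*sin(-31°) = 1.0300*(-0.515) = -0.5305

0.8829 - 0.5305i


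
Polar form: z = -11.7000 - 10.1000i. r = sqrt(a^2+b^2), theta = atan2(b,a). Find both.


r = sqrt(136.89+102.01) = sqrt(238.9) = 15.4564
theta = atan2(-10.1, -11.7) = -139.1977 degrees

r = 15.4564, theta = -139.1977 degrees


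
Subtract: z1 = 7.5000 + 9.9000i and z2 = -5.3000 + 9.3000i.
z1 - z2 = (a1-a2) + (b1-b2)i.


Real: 7.5 + 5.3 = 12.8
Imag: 9.9 - 9.3 = 0.6

12.8000 + 0.6000i


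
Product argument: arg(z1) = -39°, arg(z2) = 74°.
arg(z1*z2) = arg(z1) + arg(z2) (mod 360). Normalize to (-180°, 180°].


arg(z1*z2) = -39° + 74° = 35°
Normalized to (-180°, 180°]: 35°

35°


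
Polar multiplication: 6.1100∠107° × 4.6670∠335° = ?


r = 6.1100 * 4.6670 = 28.5154
theta = 107° + 335° = 442° = 82° (mod 360)

28.5154 cis(82°)


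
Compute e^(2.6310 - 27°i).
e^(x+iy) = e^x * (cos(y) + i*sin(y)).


e^2.6310 = 13.8877
cos(-27°) = 0.891007
sin(-27°) = -0.45399
Real = 13.8877*0.891007 = 12.3740
Imag = 13.8877*(-0.45399) = -6.3049

12.3740 - 6.3049i


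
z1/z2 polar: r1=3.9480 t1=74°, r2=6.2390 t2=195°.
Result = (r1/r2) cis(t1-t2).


r = 3.9480 / 6.2390 = 0.6328
theta = 74° - 195° = -121° = 239° (mod 360)

0.6328 cis(239°)


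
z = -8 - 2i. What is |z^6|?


|z| = sqrt(64+4) = sqrt(68) = 8.2462
|z^6| = |z|^6 = (sqrt(68))^6 = 68^3 = 314432

|z^6| = 314432


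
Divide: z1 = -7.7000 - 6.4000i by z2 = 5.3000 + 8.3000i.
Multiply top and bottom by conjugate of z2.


Conjugate of z2 = 5.3000 - 8.3000i
Numerator: (-7.7000 - 6.4000i)(5.3000 - 8.3000i) = -93.9300 + 29.9900i
Denominator: 5.3^2 + 8.3^2 = 96.98
Result = (-93.9300 + 29.9900i)/96.98

-0.9686 + 0.3092i


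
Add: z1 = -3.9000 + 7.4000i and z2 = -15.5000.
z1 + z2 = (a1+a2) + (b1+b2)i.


Real: -3.9 - 15.5 = -19.4
Imag: 7.4 + 0 = 7.4

-19.4000 + 7.4000i


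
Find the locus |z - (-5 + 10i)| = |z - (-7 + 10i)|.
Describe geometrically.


Equal distances means the locus is the perpendicular bisector of z1 and z2.
Midpoint = ((-5+(-7))/2, (10+10)/2) = (-6.0000, 10.0000)

Perpendicular bisector through (-6.0000, 10.0000)


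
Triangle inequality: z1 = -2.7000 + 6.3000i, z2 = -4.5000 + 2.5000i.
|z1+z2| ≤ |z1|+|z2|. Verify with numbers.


|z1| = sqrt((-2.7)^2 + 6.3^2) = sqrt(46.98) = 6.8542
|z2| = sqrt((-4.5)^2 + 2.5^2) = sqrt(26.5) = 5.1478
z1+z2 = -7.2000 + 8.8000i
|z1+z2| = sqrt(129.28) = 11.3701
|z1|+|z2| = 6.8542 + 5.1478 = 12.0020

|z1+z2| = 11.3701 ≤ |z1|+|z2| = 12.0020 (verified)


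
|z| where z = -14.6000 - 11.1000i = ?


|z| = sqrt((-14.6)^2 + (-11.1)^2) = sqrt(213.16 + 123.21) = sqrt(336.37) = 18.3404

|z| = 18.3404


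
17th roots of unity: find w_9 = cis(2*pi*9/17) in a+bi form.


Angle = 360*9/17 = 190.5882°
a = cos(190.5882°) = -0.9830
b = sin(190.5882°) = -0.1837

-0.9830 - 0.1837i


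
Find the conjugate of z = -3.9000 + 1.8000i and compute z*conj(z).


z_bar = -3.9000 - 1.8000i
z*z_bar = (-3.9)^2 + 1.8^2 = 15.21 + 3.24 = 18.45

z_bar = -3.9000 - 1.8000i, z*z_bar = 18.45


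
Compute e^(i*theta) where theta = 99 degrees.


cos(99°) = -0.1564
sin(99°) = 0.9877

e^(i*99°) = -0.1564 + 0.9877i


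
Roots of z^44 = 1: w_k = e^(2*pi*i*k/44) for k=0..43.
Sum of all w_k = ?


The sum of all 44th roots of unity is 0.
Geometric series: (1 - w^44)/(1 - w) = (1-1)/(1-w) = 0 since w^44 = 1, w ≠ 1.
Alternatively: coefficient of z^43 in z^44 - 1 is 0.

0


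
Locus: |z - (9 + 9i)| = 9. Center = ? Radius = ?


|z - z0| = r is a circle with center z0 and radius r.
Center = (9, 9), radius = 9

Circle with center (9, 9) and radius 9


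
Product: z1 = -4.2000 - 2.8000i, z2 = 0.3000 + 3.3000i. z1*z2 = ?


Real = -4.2*0.3 - (-2.8)*3.3 = -1.26 - (-9.24) = 7.98
Imag = -4.2*3.3 + 0.3*(-2.8) = -13.86 - (0.84) = -14.7

7.9800 - 14.7000i


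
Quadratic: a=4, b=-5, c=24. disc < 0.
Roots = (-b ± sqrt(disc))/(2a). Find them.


disc = (-5)^2 - 4*4*24 = 25 - 384 = -359
sqrt(|disc|) = sqrt(359) = 18.9473
Real part = 5/(2*4) = 0.6250
Imag part = 18.9473/(2*4) = 2.3684

0.6250 ± 2.3684i


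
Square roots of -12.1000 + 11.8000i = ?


|z| = sqrt(146.41+139.24) = 16.9012
sqrt((|z|+a)/2) = sqrt((16.9012+(-12.1))/2) = sqrt(2.4006) = 1.5494
sqrt((|z|-a)/2) = sqrt((16.9012-(-12.1))/2) = sqrt(14.5006) = 3.8080

±(1.5494 + 3.8080i) i.e. 1.5494 + 3.8080i and -1.5494 - 3.8080i


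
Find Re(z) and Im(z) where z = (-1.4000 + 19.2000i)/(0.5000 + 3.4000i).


Multiply by conjugate: (-1.4000 + 19.2000i)(0.5000 - 3.4000i) / (0.5^2 + 3.4^2)
Numerator real = -1.4*0.5 + 19.2*3.4 = 64.58
Numerator imag = 19.2*0.5 - (-1.4)*3.4 = 14.36
Denominator = 11.81
Re(z) = 64.58/11.81 = 5.4682
Im(z) = 14.36/11.81 = 1.2159

Re(z) = 5.4682, Im(z) = 1.2159


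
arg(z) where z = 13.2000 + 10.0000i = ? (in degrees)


Re = 13.2, Im = 10
arg = atan2(10, 13.2) = 37.1467 degrees

arg(z) = 37.1467 degrees


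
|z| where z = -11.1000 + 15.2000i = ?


|z| = sqrt((-11.1)^2 + 15.2^2) = sqrt(123.21 + 231.04) = sqrt(354.25) = 18.8215

|z| = 18.8215


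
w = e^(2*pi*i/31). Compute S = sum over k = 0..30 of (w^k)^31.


The roots are w_k = w^k with w = e^(2*pi*i/31), and (w^k)^31 = (w^31)^k.
So S = 1 + u + u^2 + ... + u^(30) with u = w^31.
31 = 1*31 + 0, so 31 is a multiple of 31 and u = (w^31)^1 = 1.
Every one of the 31 terms equals 1: S = 31

S = 31


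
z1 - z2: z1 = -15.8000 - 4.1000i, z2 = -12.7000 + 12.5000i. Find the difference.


Real: -15.8 + 12.7 = -3.1
Imag: -4.1 - 12.5 = -16.6

-3.1000 - 16.6000i


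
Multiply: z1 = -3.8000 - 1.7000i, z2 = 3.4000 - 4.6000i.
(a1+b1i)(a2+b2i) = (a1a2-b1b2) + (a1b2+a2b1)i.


Real = -3.8*3.4 - (-1.7)*(-4.6) = -12.92 - 7.82 = -20.74
Imag = -3.8*(-4.6) + 3.4*(-1.7) = 17.48 - (5.78) = 11.7

-20.7400 + 11.7000i


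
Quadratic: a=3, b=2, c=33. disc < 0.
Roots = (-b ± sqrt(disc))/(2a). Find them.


disc = 2^2 - 4*3*33 = 4 - 396 = -392
sqrt(|disc|) = sqrt(392) = 19.7990
Real part = -2/(2*3) = -0.3333
Imag part = 19.7990/(2*3) = 3.2998

-0.3333 ± 3.2998i


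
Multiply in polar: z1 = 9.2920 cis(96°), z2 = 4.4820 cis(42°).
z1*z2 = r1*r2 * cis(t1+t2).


r = 9.2920 * 4.4820 = 41.6467
theta = 96° + 42° = 138° = 138° (mod 360)

41.6467 cis(138°)


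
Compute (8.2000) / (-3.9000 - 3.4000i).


Conjugate of z2 = -3.9000 + 3.4000i
Numerator: (8.2000)(-3.9000 + 3.4000i) = -31.9800 + 27.8800i
Denominator: (-3.9)^2 + (-3.4)^2 = 26.77
Result = (-31.9800 + 27.8800i)/26.77

-1.1946 + 1.0415i


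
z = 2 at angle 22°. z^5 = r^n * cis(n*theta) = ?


r^5 = 2^5 = 32
n*theta = 5*22° = 110° = 110° (mod 360)
a = 32*cos(110°) = -10.9446
b = 32*sin(110°) = 30.0702

32 cis(110°) = -10.9446 + 30.0702i


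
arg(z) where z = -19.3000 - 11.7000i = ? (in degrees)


Re = -19.3, Im = -11.7
arg = atan2(-11.7, -19.3) = -148.7750 degrees

arg(z) = -148.7750 degrees


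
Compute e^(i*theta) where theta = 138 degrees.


cos(138°) = -0.7431
sin(138°) = 0.6691

e^(i*138°) = -0.7431 + 0.6691i


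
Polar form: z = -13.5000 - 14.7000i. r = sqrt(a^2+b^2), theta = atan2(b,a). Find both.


r = sqrt(182.25+216.09) = sqrt(398.34) = 19.9585
theta = atan2(-14.7, -13.5) = -132.5634 degrees

r = 19.9585, theta = -132.5634 degrees


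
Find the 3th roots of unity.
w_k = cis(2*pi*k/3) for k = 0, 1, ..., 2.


The 3th roots of unity are cis(360k/3°) for k=0..2
Angle step = 360/3 = 120°
Primitive root: cis(120°)
Primitive root = -0.5000 + 0.8660i

3 roots at angles: 0°, 120°, 240°


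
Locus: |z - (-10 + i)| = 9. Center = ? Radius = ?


|z - z0| = r is a circle with center z0 and radius r.
Center = (-10, 1), radius = 9

Circle with center (-10, 1) and radius 9


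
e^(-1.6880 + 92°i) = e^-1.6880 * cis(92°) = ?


e^-1.6880 = 0.1849
cos(92°) = -0.0349
sin(92°) = 0.9994
Real = 0.1849*(-0.0349) = -0.0065
Imag = 0.1849*0.9994 = 0.1848

-0.0065 + 0.1848i


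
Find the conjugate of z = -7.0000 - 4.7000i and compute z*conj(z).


z_bar = -7.0000 + 4.7000i
z*z_bar = (-7)^2 + (-4.7)^2 = 49 + 22.09 = 71.09

z_bar = -7.0000 + 4.7000i, z*z_bar = 71.09


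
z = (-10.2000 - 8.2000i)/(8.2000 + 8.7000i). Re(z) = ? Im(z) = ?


Multiply by conjugate: (-10.2000 - 8.2000i)(8.2000 - 8.7000i) / (8.2^2 + 8.7^2)
Numerator real = -10.2*8.2 - (8.2)*8.7 = -154.98
Numerator imag = -8.2*8.2 - (-10.2)*8.7 = 21.5
Denominator = 142.93
Re(z) = -154.98/142.93 = -1.0843
Im(z) = 21.5/142.93 = 0.1504

Re(z) = -1.0843, Im(z) = 0.1504


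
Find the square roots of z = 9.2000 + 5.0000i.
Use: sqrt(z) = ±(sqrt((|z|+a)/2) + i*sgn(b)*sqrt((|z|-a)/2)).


|z| = sqrt(84.64+25) = 10.4709
sqrt((|z|+a)/2) = sqrt((10.4709+9.2)/2) = sqrt(9.8355) = 3.1362
sqrt((|z|-a)/2) = sqrt((10.4709-9.2)/2) = sqrt(0.6355) = 0.7972

±(3.1362 + 0.7972i) i.e. 3.1362 + 0.7972i and -3.1362 - 0.7972i


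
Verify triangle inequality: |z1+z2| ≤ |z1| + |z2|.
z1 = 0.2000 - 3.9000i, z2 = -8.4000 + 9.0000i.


|z1| = sqrt(0.2^2 + (-3.9)^2) = sqrt(15.25) = 3.9051
|z2| = sqrt((-8.4)^2 + 9^2) = sqrt(151.56) = 12.3110
z1+z2 = -8.2000 + 5.1000i
|z1+z2| = sqrt(93.25) = 9.6566
|z1|+|z2| = 3.9051 + 12.3110 = 16.2161

|z1+z2| = 9.6566 ≤ |z1|+|z2| = 16.2161 (verified)


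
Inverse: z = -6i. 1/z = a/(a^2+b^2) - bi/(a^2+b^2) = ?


|z|^2 = 0+36 = 36
1/z = (0 + 6i)/36

1/z = 0 + 0.1667i


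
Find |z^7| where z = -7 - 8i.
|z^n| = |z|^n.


|z| = sqrt(49+64) = sqrt(113) = 10.6301
|z^7| = |z|^7 = (sqrt(113))^7 = 113^3 * sqrt(113) = 1442897*sqrt(113)

|z^7| = 1442897*sqrt(113) ≈ 15338205.5028


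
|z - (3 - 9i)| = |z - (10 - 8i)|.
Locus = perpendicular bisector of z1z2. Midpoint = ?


Equal distances means the locus is the perpendicular bisector of z1 and z2.
Midpoint = ((3+10)/2, (-9+(-8))/2) = (6.5000, -8.5000)

Perpendicular bisector through (6.5000, -8.5000)


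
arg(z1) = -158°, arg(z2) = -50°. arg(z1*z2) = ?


arg(z1*z2) = -158° - 50° = -208°
Normalized to (-180°, 180°]: 152°

152°


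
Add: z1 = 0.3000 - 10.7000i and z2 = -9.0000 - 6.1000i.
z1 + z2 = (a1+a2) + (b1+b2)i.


Real: 0.3 - 9 = -8.7
Imag: -10.7 - 6.1 = -16.8

-8.7000 - 16.8000i


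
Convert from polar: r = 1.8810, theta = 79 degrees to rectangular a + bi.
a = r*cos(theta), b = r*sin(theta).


a = 1.8810*cos(79°) = 1.8810*0.1908 = 0.3589
b = 1.8810*sin(79°) = 1.8810*0.9816 = 1.8464

0.3589 + 1.8464i


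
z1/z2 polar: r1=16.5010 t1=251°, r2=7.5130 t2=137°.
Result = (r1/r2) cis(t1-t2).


r = 16.5010 / 7.5130 = 2.1963
theta = 251° - 137° = 114° = 114° (mod 360)

2.1963 cis(114°)


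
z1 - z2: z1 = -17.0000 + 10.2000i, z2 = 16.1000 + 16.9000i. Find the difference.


Real: -17 - 16.1 = -33.1
Imag: 10.2 - 16.9 = -6.7

-33.1000 - 6.7000i


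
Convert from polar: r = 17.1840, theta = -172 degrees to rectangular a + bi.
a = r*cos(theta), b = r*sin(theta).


a = 17.1840*cos(-172°) = 17.1840*(-0.99027) = -17.0168
b = 17.1840*sin(-172°) = 17.1840*(-0.1391731) = -2.3916

-17.0168 - 2.3916i


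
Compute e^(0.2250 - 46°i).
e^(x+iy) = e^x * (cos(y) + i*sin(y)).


e^0.2250 = 1.2523
cos(-46°) = 0.69466
sin(-46°) = -0.7193
Real = 1.2523*0.69466 = 0.8699
Imag = 1.2523*(-0.7193) = -0.9008

0.8699 - 0.9008i


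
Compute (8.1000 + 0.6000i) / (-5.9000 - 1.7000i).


Conjugate of z2 = -5.9000 + 1.7000i
Numerator: (8.1000 + 0.6000i)(-5.9000 + 1.7000i) = -48.8100 + 10.2300i
Denominator: (-5.9)^2 + (-1.7)^2 = 37.7
Result = (-48.8100 + 10.2300i)/37.7

-1.2947 + 0.2714i


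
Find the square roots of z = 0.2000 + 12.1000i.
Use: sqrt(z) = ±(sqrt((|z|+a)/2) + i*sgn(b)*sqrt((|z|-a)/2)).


|z| = sqrt(0.04+146.41) = 12.1017
sqrt((|z|+a)/2) = sqrt((12.1017+0.2)/2) = sqrt(6.1508) = 2.4801
sqrt((|z|-a)/2) = sqrt((12.1017-0.2)/2) = sqrt(5.9508) = 2.4394

±(2.4801 + 2.4394i) i.e. 2.4801 + 2.4394i and -2.4801 - 2.4394i


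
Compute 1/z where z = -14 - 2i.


|z|^2 = 196+4 = 200
1/z = (-14 + 2i)/200

1/z = -0.0700 + 0.0100i


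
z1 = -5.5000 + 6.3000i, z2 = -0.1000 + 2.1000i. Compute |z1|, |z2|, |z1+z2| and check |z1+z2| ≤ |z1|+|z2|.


|z1| = sqrt((-5.5)^2 + 6.3^2) = sqrt(69.94) = 8.3630
|z2| = sqrt((-0.1)^2 + 2.1^2) = sqrt(4.42) = 2.1024
z1+z2 = -5.6000 + 8.4000i
|z1+z2| = sqrt(101.92) = 10.0955
|z1|+|z2| = 8.3630 + 2.1024 = 10.4654

|z1+z2| = 10.0955 ≤ |z1|+|z2| = 10.4654 (verified)


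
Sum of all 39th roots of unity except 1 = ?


With w = e^(2*pi*i/39), all 39 of the 39th roots of unity w^0 = 1, w, ..., w^(38) sum to 0: 1 + w + ... + w^(38) = (1 - w^39)/(1 - w) = 0 since w^39 = 1, w ≠ 1.
Removing the root 1: w + w^2 + ... + w^(38) = 0 - 1 = -1

Sum = -1


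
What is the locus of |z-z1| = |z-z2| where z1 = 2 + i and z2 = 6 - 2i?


Equal distances means the locus is the perpendicular bisector of z1 and z2.
Midpoint = ((2+6)/2, (1+(-2))/2) = (4.0000, -0.5000)

Perpendicular bisector through (4.0000, -0.5000)


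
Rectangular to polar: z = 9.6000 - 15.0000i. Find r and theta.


r = sqrt(92.16+225) = sqrt(317.16) = 17.8090
theta = atan2(-15, 9.6) = -57.3808 degrees

r = 17.8090, theta = -57.3808 degrees


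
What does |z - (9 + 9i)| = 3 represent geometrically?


|z - z0| = r is a circle with center z0 and radius r.
Center = (9, 9), radius = 3

Circle with center (9, 9) and radius 3


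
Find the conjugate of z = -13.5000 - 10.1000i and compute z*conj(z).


z_bar = -13.5000 + 10.1000i
z*z_bar = (-13.5)^2 + (-10.1)^2 = 182.25 + 102.01 = 284.26

z_bar = -13.5000 + 10.1000i, z*z_bar = 284.26


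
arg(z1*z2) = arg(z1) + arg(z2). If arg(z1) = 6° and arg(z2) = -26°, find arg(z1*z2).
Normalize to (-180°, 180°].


arg(z1*z2) = 6° - 26° = -20°
Normalized to (-180°, 180°]: -20°

-20°


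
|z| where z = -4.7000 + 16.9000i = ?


|z| = sqrt((-4.7)^2 + 16.9^2) = sqrt(22.09 + 285.61) = sqrt(307.7) = 17.5414

|z| = 17.5414


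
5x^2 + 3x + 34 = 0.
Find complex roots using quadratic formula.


disc = 3^2 - 4*5*34 = 9 - 680 = -671
sqrt(|disc|) = sqrt(671) = 25.9037
Real part = -3/(2*5) = -0.3000
Imag part = 25.9037/(2*5) = 2.5904

-0.3000 ± 2.5904i


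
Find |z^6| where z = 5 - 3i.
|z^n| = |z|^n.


|z| = sqrt(25+9) = sqrt(34) = 5.8310
|z^6| = |z|^6 = (sqrt(34))^6 = 34^3 = 39304

|z^6| = 39304


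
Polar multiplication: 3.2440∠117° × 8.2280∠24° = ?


r = 3.2440 * 8.2280 = 26.6916
theta = 117° + 24° = 141° = 141° (mod 360)

26.6916 cis(141°)


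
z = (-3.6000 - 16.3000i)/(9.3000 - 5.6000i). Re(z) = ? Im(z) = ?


Multiply by conjugate: (-3.6000 - 16.3000i)(9.3000 + 5.6000i) / (9.3^2 + (-5.6)^2)
Numerator real = -3.6*9.3 - (16.3)*(-5.6) = 57.8
Numerator imag = -16.3*9.3 - (-3.6)*(-5.6) = -171.75
Denominator = 117.85
Re(z) = 57.8/117.85 = 0.4905
Im(z) = -171.75/117.85 = -1.4574

Re(z) = 0.4905, Im(z) = -1.4574


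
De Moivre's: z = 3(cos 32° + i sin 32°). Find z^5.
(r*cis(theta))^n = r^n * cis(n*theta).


r^5 = 3^5 = 243
n*theta = 5*32° = 160° = 160° (mod 360)
a = 243*cos(160°) = -228.3453
b = 243*sin(160°) = 83.1109

243 cis(160°) = -228.3453 + 83.1109i


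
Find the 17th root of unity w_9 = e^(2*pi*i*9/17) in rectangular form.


Angle = 360*9/17 = 190.5882°
a = cos(190.5882°) = -0.9830
b = sin(190.5882°) = -0.1837

-0.9830 - 0.1837i


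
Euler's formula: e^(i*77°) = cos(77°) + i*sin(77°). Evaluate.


cos(77°) = 0.2250
sin(77°) = 0.9744

e^(i*77°) = 0.2250 + 0.9744i


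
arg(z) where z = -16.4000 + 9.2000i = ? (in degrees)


Re = -16.4, Im = 9.2
arg = atan2(9.2, -16.4) = 150.7086 degrees

arg(z) = 150.7086 degrees


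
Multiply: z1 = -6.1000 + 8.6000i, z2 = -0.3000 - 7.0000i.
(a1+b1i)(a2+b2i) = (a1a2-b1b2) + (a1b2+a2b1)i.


Real = -6.1*(-0.3) - 8.6*(-7) = 1.83 - (-60.2) = 62.03
Imag = -6.1*(-7) - (0.3)*8.6 = 42.7 - (2.58) = 40.12

62.0300 + 40.1200i


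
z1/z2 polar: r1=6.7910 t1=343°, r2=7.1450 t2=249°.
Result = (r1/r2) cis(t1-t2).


r = 6.7910 / 7.1450 = 0.9505
theta = 343° - 249° = 94° = 94° (mod 360)

0.9505 cis(94°)


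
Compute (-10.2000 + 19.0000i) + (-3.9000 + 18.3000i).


Real: -10.2 - 3.9 = -14.1
Imag: 19 + 18.3 = 37.3

-14.1000 + 37.3000i


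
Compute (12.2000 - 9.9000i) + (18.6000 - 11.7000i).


Real: 12.2 + 18.6 = 30.8
Imag: -9.9 - 11.7 = -21.6

30.8000 - 21.6000i


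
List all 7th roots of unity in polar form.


The 7th roots of unity are cis(360k/7°) for k=0..6
Angle step = 360/7 = 51.4286°
Primitive root: cis(51.4286°)
Primitive root = 0.6235 + 0.7818i

7 roots at angles: 0°, 51.4286°, 102.8571°, 154.2857°, 205.7143°, 257.1429°, 308.5714°


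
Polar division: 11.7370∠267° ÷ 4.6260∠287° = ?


r = 11.7370 / 4.6260 = 2.5372
theta = 267° - 287° = -20° = 340° (mod 360)

2.5372 cis(340°)


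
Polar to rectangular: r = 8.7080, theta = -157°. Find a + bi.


a = 8.7080*cos(-157°) = 8.7080*(-0.920505) = -8.0158
b = 8.7080*sin(-157°) = 8.7080*(-0.39073) = -3.4025

-8.0158 - 3.4025i


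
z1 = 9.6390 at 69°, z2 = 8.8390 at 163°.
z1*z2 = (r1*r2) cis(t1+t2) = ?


r = 9.6390 * 8.8390 = 85.1991
theta = 69° + 163° = 232° = 232° (mod 360)

85.1991 cis(232°)


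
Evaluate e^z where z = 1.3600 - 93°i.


e^1.3600 = 3.8962
cos(-93°) = -0.05234
sin(-93°) = -0.99863
Real = 3.8962*(-0.05234) = -0.2039
Imag = 3.8962*(-0.99863) = -3.8909

-0.2039 - 3.8909i


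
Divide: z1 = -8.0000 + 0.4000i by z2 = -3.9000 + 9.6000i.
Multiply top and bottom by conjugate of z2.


Conjugate of z2 = -3.9000 - 9.6000i
Numerator: (-8.0000 + 0.4000i)(-3.9000 - 9.6000i) = 35.0400 + 75.2400i
Denominator: (-3.9)^2 + 9.6^2 = 107.37
Result = (35.0400 + 75.2400i)/107.37

0.3263 + 0.7008i


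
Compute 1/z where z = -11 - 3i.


|z|^2 = 121+9 = 130
1/z = (-11 + 3i)/130

1/z = -0.0846 + 0.0231i


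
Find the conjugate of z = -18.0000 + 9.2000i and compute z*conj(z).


z_bar = -18.0000 - 9.2000i
z*z_bar = (-18)^2 + 9.2^2 = 324 + 84.64 = 408.64

z_bar = -18.0000 - 9.2000i, z*z_bar = 408.64


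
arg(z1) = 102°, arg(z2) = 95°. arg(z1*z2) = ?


arg(z1*z2) = 102° + 95° = 197°
Normalized to (-180°, 180°]: -163°

-163°


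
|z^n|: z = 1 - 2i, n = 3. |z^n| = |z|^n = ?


|z| = sqrt(1+4) = sqrt(5) = 2.2361
|z^3| = |z|^3 = (sqrt(5))^3 = 5*sqrt(5)

|z^3| = 5*sqrt(5) ≈ 11.1803


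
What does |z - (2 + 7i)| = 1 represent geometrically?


|z - z0| = r is a circle with center z0 and radius r.
Center = (2, 7), radius = 1

Circle with center (2, 7) and radius 1


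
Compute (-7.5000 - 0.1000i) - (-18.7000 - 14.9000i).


Real: -7.5 + 18.7 = 11.2
Imag: -0.1 + 14.9 = 14.8

11.2000 + 14.8000i


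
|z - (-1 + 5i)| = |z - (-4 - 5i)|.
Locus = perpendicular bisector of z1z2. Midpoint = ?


Equal distances means the locus is the perpendicular bisector of z1 and z2.
Midpoint = ((-1+(-4))/2, (5+(-5))/2) = (-2.5000, 0)

Perpendicular bisector through (-2.5000, 0)


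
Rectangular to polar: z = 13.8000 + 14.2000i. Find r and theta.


r = sqrt(190.44+201.64) = sqrt(392.08) = 19.8010
theta = atan2(14.2, 13.8) = 45.8185 degrees

r = 19.8010, theta = 45.8185 degrees


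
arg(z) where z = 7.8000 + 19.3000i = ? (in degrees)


Re = 7.8, Im = 19.3
arg = atan2(19.3, 7.8) = 67.9941 degrees

arg(z) = 67.9941 degrees


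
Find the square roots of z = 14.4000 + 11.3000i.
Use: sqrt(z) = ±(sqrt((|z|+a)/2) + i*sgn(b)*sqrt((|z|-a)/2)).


|z| = sqrt(207.36+127.69) = 18.3044
sqrt((|z|+a)/2) = sqrt((18.3044+14.4)/2) = sqrt(16.3522) = 4.0438
sqrt((|z|-a)/2) = sqrt((18.3044-14.4)/2) = sqrt(1.9522) = 1.3972

±(4.0438 + 1.3972i) i.e. 4.0438 + 1.3972i and -4.0438 - 1.3972i


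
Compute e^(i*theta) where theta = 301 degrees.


cos(301°) = 0.5150
sin(301°) = -0.8572

e^(i*301°) = 0.5150 - 0.8572i


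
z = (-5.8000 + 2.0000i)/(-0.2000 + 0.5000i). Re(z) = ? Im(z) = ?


Multiply by conjugate: (-5.8000 + 2.0000i)(-0.2000 - 0.5000i) / ((-0.2)^2 + 0.5^2)
Numerator real = -5.8*(-0.2) + 2*0.5 = 2.16
Numerator imag = 2*(-0.2) - (-5.8)*0.5 = 2.5
Denominator = 0.29
Re(z) = 2.16/0.29 = 7.4483
Im(z) = 2.5/0.29 = 8.6207

Re(z) = 7.4483, Im(z) = 8.6207


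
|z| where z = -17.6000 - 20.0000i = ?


|z| = sqrt((-17.6)^2 + (-20)^2) = sqrt(309.76 + 400) = sqrt(709.76) = 26.6413

|z| = 26.6413


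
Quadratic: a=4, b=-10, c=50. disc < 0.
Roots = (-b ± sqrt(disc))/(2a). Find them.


disc = (-10)^2 - 4*4*50 = 100 - 800 = -700
sqrt(|disc|) = sqrt(700) = 26.4575
Real part = 10/(2*4) = 1.2500
Imag part = 26.4575/(2*4) = 3.3072

1.2500 ± 3.3072i


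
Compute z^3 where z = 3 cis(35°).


r^3 = 3^3 = 27
n*theta = 3*35° = 105° = 105° (mod 360)
a = 27*cos(105°) = -6.9881
b = 27*sin(105°) = 26.0800

27 cis(105°) = -6.9881 + 26.0800i


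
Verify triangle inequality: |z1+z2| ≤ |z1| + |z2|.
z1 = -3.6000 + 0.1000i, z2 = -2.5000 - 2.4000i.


|z1| = sqrt((-3.6)^2 + 0.1^2) = sqrt(12.97) = 3.6014
|z2| = sqrt((-2.5)^2 + (-2.4)^2) = sqrt(12.01) = 3.4655
z1+z2 = -6.1000 - 2.3000i
|z1+z2| = sqrt(42.5) = 6.5192
|z1|+|z2| = 3.6014 + 3.4655 = 7.0669

|z1+z2| = 6.5192 ≤ |z1|+|z2| = 7.0669 (verified)


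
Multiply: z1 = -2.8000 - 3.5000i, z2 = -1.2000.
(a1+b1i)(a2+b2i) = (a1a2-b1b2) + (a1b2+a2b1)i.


Real = -2.8*(-1.2) - (-3.5)*0 = 3.36 - 0 = 3.36
Imag = -2.8*0 - (1.2)*(-3.5) = 0 + 4.2 = 4.2

3.3600 + 4.2000i


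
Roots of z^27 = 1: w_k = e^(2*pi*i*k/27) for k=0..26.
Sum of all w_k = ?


The sum of all 27th roots of unity is 0.
Geometric series: (1 - w^27)/(1 - w) = (1-1)/(1-w) = 0 since w^27 = 1, w ≠ 1.
Alternatively: coefficient of z^26 in z^27 - 1 is 0.

0


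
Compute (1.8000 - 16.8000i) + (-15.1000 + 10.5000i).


Real: 1.8 - 15.1 = -13.3
Imag: -16.8 + 10.5 = -6.3

-13.3000 - 6.3000i


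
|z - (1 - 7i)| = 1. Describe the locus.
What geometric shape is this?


|z - z0| = r is a circle with center z0 and radius r.
Center = (1, -7), radius = 1

Circle with center (1, -7) and radius 1


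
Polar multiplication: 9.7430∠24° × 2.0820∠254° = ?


r = 9.7430 * 2.0820 = 20.2849
theta = 24° + 254° = 278° = 278° (mod 360)

20.2849 cis(278°)


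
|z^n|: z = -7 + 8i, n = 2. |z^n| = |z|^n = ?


|z| = sqrt(49+64) = sqrt(113) = 10.6301
|z^2| = |z|^2 = (sqrt(113))^2 = 113

|z^2| = 113


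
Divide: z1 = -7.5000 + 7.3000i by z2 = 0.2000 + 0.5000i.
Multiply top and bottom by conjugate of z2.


Conjugate of z2 = 0.2000 - 0.5000i
Numerator: (-7.5000 + 7.3000i)(0.2000 - 0.5000i) = 2.1500 + 5.2100i
Denominator: 0.2^2 + 0.5^2 = 0.29
Result = (2.1500 + 5.2100i)/0.29

7.4138 + 17.9655i


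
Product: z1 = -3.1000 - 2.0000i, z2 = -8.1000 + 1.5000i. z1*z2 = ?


Real = -3.1*(-8.1) - (-2)*1.5 = 25.11 - (-3) = 28.11
Imag = -3.1*1.5 - (8.1)*(-2) = -4.65 + 16.2 = 11.55

28.1100 + 11.5500i


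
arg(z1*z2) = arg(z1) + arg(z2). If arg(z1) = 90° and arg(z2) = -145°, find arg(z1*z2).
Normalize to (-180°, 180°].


arg(z1*z2) = 90° - 145° = -55°
Normalized to (-180°, 180°]: -55°

-55°


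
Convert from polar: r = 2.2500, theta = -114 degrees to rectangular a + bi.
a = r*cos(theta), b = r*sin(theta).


a = 2.2500*cos(-114°) = 2.2500*(-0.40674) = -0.9152
b = 2.2500*sin(-114°) = 2.2500*(-0.91355) = -2.0555

-0.9152 - 2.0555i


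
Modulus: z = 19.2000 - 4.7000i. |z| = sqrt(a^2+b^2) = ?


|z| = sqrt(19.2^2 + (-4.7)^2) = sqrt(368.64 + 22.09) = sqrt(390.73) = 19.7669

|z| = 19.7669


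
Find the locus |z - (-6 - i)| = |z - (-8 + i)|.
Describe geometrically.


Equal distances means the locus is the perpendicular bisector of z1 and z2.
Midpoint = ((-6+(-8))/2, (-1+1)/2) = (-7.0000, 0)

Perpendicular bisector through (-7.0000, 0)


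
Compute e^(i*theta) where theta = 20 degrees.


cos(20°) = 0.9397
sin(20°) = 0.3420

e^(i*20°) = 0.9397 + 0.3420i


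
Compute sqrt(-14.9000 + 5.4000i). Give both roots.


|z| = sqrt(222.01+29.16) = 15.8483
sqrt((|z|+a)/2) = sqrt((15.8483+(-14.9))/2) = sqrt(0.4742) = 0.6886
sqrt((|z|-a)/2) = sqrt((15.8483-(-14.9))/2) = sqrt(15.3742) = 3.9210

±(0.6886 + 3.9210i) i.e. 0.6886 + 3.9210i and -0.6886 - 3.9210i


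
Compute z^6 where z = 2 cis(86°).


r^6 = 2^6 = 64
n*theta = 6*86° = 516° = 156° (mod 360)
a = 64*cos(156°) = -58.4669
b = 64*sin(156°) = 26.0311

64 cis(156°) = -58.4669 + 26.0311i


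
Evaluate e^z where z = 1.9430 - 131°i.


e^1.9430 = 6.9797
cos(-131°) = -0.65606
sin(-131°) = -0.7547
Real = 6.9797*(-0.65606) = -4.5791
Imag = 6.9797*(-0.7547) = -5.2676

-4.5791 - 5.2676i


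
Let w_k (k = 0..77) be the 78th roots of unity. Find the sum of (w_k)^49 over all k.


The roots are w_k = w^k with w = e^(2*pi*i/78), and (w^k)^49 = (w^49)^k.
So S = 1 + u + u^2 + ... + u^(77) with u = w^49.
49 = 0*78 + 49, so 49 is not a multiple of 78: u = w^49 ≠ 1 (w is a primitive 78th root), while u^78 = (w^78)^49 = 1.
Geometric series: S = (1 - u^78)/(1 - u) = (1 - 1)/(1 - u) = 0

S = 0


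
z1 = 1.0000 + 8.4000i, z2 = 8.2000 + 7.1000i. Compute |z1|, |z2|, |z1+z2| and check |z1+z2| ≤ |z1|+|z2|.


|z1| = sqrt(1^2 + 8.4^2) = sqrt(71.56) = 8.4593
|z2| = sqrt(8.2^2 + 7.1^2) = sqrt(117.65) = 10.8467
z1+z2 = 9.2000 + 15.5000i
|z1+z2| = sqrt(324.89) = 18.0247
|z1|+|z2| = 8.4593 + 10.8467 = 19.3060

|z1+z2| = 18.0247 ≤ |z1|+|z2| = 19.3060 (verified)


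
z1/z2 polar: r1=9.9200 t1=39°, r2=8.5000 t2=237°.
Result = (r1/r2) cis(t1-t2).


r = 9.9200 / 8.5000 = 1.1671
theta = 39° - 237° = -198° = 162° (mod 360)

1.1671 cis(162°)


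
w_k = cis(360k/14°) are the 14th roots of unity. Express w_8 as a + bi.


Angle = 360*8/14 = 205.7143°
a = cos(205.7143°) = -0.9010
b = sin(205.7143°) = -0.4339

-0.9010 - 0.4339i


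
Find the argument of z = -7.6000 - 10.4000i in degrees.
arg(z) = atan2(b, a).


Re = -7.6, Im = -10.4
arg = atan2(-10.4, -7.6) = -126.1582 degrees

arg(z) = -126.1582 degrees


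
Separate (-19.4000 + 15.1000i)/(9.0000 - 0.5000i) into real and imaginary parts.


Multiply by conjugate: (-19.4000 + 15.1000i)(9.0000 + 0.5000i) / (9^2 + (-0.5)^2)
Numerator real = -19.4*9 + 15.1*(-0.5) = -182.15
Numerator imag = 15.1*9 - (-19.4)*(-0.5) = 126.2
Denominator = 81.25
Re(z) = -182.15/81.25 = -2.2418
Im(z) = 126.2/81.25 = 1.5532

Re(z) = -2.2418, Im(z) = 1.5532


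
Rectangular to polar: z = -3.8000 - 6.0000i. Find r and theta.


r = sqrt(14.44+36) = sqrt(50.44) = 7.1021
theta = atan2(-6, -3.8) = -122.3474 degrees

r = 7.1021, theta = -122.3474 degrees


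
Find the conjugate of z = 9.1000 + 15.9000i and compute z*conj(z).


z_bar = 9.1000 - 15.9000i
z*z_bar = 9.1^2 + 15.9^2 = 82.81 + 252.81 = 335.62

z_bar = 9.1000 - 15.9000i, z*z_bar = 335.62


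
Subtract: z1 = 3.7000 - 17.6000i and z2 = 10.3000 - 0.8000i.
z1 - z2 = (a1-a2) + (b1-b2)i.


Real: 3.7 - 10.3 = -6.6
Imag: -17.6 + 0.8 = -16.8

-6.6000 - 16.8000i


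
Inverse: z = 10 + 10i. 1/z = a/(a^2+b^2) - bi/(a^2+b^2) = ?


|z|^2 = 100+100 = 200
1/z = (10 - 10i)/200

1/z = 0.0500 - 0.0500i


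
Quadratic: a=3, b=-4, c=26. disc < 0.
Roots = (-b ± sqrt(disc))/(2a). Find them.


disc = (-4)^2 - 4*3*26 = 16 - 312 = -296
sqrt(|disc|) = sqrt(296) = 17.2047
Real part = 4/(2*3) = 0.6667
Imag part = 17.2047/(2*3) = 2.8674

0.6667 ± 2.8674i


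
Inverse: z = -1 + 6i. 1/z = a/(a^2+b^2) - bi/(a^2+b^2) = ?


|z|^2 = 1+36 = 37
1/z = (-1 - 6i)/37

1/z = -0.0270 - 0.1622i


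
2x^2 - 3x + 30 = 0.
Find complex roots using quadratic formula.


disc = (-3)^2 - 4*2*30 = 9 - 240 = -231
sqrt(|disc|) = sqrt(231) = 15.1987
Real part = 3/(2*2) = 0.7500
Imag part = 15.1987/(2*2) = 3.7997

0.7500 ± 3.7997i


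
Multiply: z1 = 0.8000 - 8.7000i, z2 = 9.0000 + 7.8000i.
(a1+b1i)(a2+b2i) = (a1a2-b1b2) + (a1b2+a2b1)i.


Real = 0.8*9 - (-8.7)*7.8 = 7.2 - (-67.86) = 75.06
Imag = 0.8*7.8 + 9*(-8.7) = 6.24 - (78.3) = -72.06

75.0600 - 72.0600i


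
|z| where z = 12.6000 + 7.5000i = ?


|z| = sqrt(12.6^2 + 7.5^2) = sqrt(158.76 + 56.25) = sqrt(215.01) = 14.6632

|z| = 14.6632


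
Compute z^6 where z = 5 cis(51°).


r^6 = 5^6 = 15625
n*theta = 6*51° = 306° = 306° (mod 360)
a = 15625*cos(306°) = 9184.1446
b = 15625*sin(306°) = -12640.8905

15625 cis(306°) = 9184.1446 - 12640.8905i


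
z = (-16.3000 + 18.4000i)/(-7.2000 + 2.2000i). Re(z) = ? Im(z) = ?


Multiply by conjugate: (-16.3000 + 18.4000i)(-7.2000 - 2.2000i) / ((-7.2)^2 + 2.2^2)
Numerator real = -16.3*(-7.2) + 18.4*2.2 = 157.84
Numerator imag = 18.4*(-7.2) - (-16.3)*2.2 = -96.62
Denominator = 56.68
Re(z) = 157.84/56.68 = 2.7848
Im(z) = -96.62/56.68 = -1.7047

Re(z) = 2.7848, Im(z) = -1.7047


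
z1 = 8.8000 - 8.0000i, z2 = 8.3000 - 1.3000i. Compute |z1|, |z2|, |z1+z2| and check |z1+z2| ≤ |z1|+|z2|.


|z1| = sqrt(8.8^2 + (-8)^2) = sqrt(141.44) = 11.8929
|z2| = sqrt(8.3^2 + (-1.3)^2) = sqrt(70.58) = 8.4012
z1+z2 = 17.1000 - 9.3000i
|z1+z2| = sqrt(378.9) = 19.4654
|z1|+|z2| = 11.8929 + 8.4012 = 20.2941

|z1+z2| = 19.4654 ≤ |z1|+|z2| = 20.2941 (verified)


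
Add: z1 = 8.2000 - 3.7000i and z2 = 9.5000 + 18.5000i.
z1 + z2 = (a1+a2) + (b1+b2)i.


Real: 8.2 + 9.5 = 17.7
Imag: -3.7 + 18.5 = 14.8

17.7000 + 14.8000i


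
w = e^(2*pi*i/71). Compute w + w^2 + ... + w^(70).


With w = e^(2*pi*i/71), all 71 of the 71th roots of unity w^0 = 1, w, ..., w^(70) sum to 0: 1 + w + ... + w^(70) = (1 - w^71)/(1 - w) = 0 since w^71 = 1, w ≠ 1.
Removing the root 1: w + w^2 + ... + w^(70) = 0 - 1 = -1

Sum = -1


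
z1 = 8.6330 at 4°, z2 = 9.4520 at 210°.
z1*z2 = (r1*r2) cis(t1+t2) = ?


r = 8.6330 * 9.4520 = 81.5991
theta = 4° + 210° = 214° = 214° (mod 360)

81.5991 cis(214°)


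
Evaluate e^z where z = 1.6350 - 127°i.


e^1.6350 = 5.1295
cos(-127°) = -0.60182
sin(-127°) = -0.79864
Real = 5.1295*(-0.60182) = -3.0870
Imag = 5.1295*(-0.79864) = -4.0966

-3.0870 - 4.0966i


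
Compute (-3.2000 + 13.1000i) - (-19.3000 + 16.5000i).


Real: -3.2 + 19.3 = 16.1
Imag: 13.1 - 16.5 = -3.4

16.1000 - 3.4000i


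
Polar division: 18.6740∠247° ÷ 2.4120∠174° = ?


r = 18.6740 / 2.4120 = 7.7421
theta = 247° - 174° = 73° = 73° (mod 360)

7.7421 cis(73°)


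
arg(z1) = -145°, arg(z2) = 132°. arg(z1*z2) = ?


arg(z1*z2) = -145° + 132° = -13°
Normalized to (-180°, 180°]: -13°

-13°


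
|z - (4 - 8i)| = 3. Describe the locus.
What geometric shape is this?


|z - z0| = r is a circle with center z0 and radius r.
Center = (4, -8), radius = 3

Circle with center (4, -8) and radius 3


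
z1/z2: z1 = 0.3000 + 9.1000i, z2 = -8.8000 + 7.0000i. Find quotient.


Conjugate of z2 = -8.8000 - 7.0000i
Numerator: (0.3000 + 9.1000i)(-8.8000 - 7.0000i) = 61.0600 - 82.1800i
Denominator: (-8.8)^2 + 7^2 = 126.44
Result = (61.0600 - 82.1800i)/126.44

0.4829 - 0.6500i


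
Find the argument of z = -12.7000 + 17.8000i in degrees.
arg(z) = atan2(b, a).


Re = -12.7, Im = 17.8
arg = atan2(17.8, -12.7) = 125.5072 degrees

arg(z) = 125.5072 degrees


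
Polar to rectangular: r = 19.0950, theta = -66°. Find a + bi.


a = 19.0950*cos(-66°) = 19.0950*0.406737 = 7.7666
b = 19.0950*sin(-66°) = 19.0950*(-0.91355) = -17.4442

7.7666 - 17.4442i


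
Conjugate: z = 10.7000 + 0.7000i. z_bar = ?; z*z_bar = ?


z_bar = 10.7000 - 0.7000i
z*z_bar = 10.7^2 + 0.7^2 = 114.49 + 0.49 = 114.98

z_bar = 10.7000 - 0.7000i, z*z_bar = 114.98


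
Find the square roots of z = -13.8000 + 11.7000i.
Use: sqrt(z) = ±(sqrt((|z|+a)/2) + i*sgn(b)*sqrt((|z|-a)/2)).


|z| = sqrt(190.44+136.89) = 18.0923
sqrt((|z|+a)/2) = sqrt((18.0923+(-13.8))/2) = sqrt(2.1461) = 1.4650
sqrt((|z|-a)/2) = sqrt((18.0923-(-13.8))/2) = sqrt(15.9461) = 3.9933

±(1.4650 + 3.9933i) i.e. 1.4650 + 3.9933i and -1.4650 - 3.9933i


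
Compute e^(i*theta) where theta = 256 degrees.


cos(256°) = -0.2419
sin(256°) = -0.9703

e^(i*256°) = -0.2419 - 0.9703i


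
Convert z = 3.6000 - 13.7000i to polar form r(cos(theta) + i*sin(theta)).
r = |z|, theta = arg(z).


r = sqrt(12.96+187.69) = sqrt(200.65) = 14.1651
theta = atan2(-13.7, 3.6) = -75.2770 degrees

r = 14.1651, theta = -75.2770 degrees


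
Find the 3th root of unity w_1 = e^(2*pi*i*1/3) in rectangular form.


Angle = 360*1/3 = 120°
a = cos(120°) = -0.5000
b = sin(120°) = 0.8660

-0.5000 + 0.8660i


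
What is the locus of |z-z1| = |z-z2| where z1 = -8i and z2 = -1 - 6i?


Equal distances means the locus is the perpendicular bisector of z1 and z2.
Midpoint = ((0+(-1))/2, (-8+(-6))/2) = (-0.5000, -7.0000)

Perpendicular bisector through (-0.5000, -7.0000)


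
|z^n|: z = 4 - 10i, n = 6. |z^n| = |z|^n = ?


|z| = sqrt(16+100) = sqrt(116) = 10.7703
|z^6| = |z|^6 = (sqrt(116))^6 = 116^3 = 1560896

|z^6| = 1560896


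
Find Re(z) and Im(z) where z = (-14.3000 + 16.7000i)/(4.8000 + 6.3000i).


Multiply by conjugate: (-14.3000 + 16.7000i)(4.8000 - 6.3000i) / (4.8^2 + 6.3^2)
Numerator real = -14.3*4.8 + 16.7*6.3 = 36.57
Numerator imag = 16.7*4.8 - (-14.3)*6.3 = 170.25
Denominator = 62.73
Re(z) = 36.57/62.73 = 0.5830
Im(z) = 170.25/62.73 = 2.7140

Re(z) = 0.5830, Im(z) = 2.7140


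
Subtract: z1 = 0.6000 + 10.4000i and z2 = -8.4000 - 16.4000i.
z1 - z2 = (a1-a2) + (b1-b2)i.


Real: 0.6 + 8.4 = 9
Imag: 10.4 + 16.4 = 26.8

9.0000 + 26.8000i


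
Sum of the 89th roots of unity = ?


The sum of all 89th roots of unity is 0.
Geometric series: (1 - w^89)/(1 - w) = (1-1)/(1-w) = 0 since w^89 = 1, w ≠ 1.
Alternatively: coefficient of z^88 in z^89 - 1 is 0.

0


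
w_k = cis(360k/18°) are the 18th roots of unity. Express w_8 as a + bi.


Angle = 360*8/18 = 160°
a = cos(160°) = -0.9397
b = sin(160°) = 0.3420

-0.9397 + 0.3420i


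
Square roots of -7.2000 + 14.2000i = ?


|z| = sqrt(51.84+201.64) = 15.9211
sqrt((|z|+a)/2) = sqrt((15.9211+(-7.2))/2) = sqrt(4.3605) = 2.0882
sqrt((|z|-a)/2) = sqrt((15.9211-(-7.2))/2) = sqrt(11.5605) = 3.4001

±(2.0882 + 3.4001i) i.e. 2.0882 + 3.4001i and -2.0882 - 3.4001i
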